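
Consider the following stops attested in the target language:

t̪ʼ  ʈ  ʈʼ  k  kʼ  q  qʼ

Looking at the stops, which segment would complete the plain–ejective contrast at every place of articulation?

/t̪/

dental: plain —, ejective /t̪ʼ/.
retroflex: plain /ʈ/, ejective /ʈʼ/.
velar: plain /k/, ejective /kʼ/.
uvular: plain /q/, ejective /qʼ/.
The dental row has no plain member, so the gap is the plain dental stop /t̪/.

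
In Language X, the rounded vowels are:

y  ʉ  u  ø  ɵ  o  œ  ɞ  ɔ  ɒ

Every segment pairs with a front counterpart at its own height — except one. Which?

High: /y/ ~ /ʉ/ ~ /u/
High-mid: /ø/ ~ /ɵ/ ~ /o/
Low-mid: /œ/ ~ /ɞ/ ~ /ɔ/
Low: only /ɒ/ (back); no front partner.
So /ɒ/ is the unpaired segment.

/ɒ/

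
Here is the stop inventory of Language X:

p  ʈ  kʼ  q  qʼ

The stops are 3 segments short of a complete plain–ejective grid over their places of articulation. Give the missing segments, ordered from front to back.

/pʼ/, /ʈʼ/, /k/

bilabial: plain /p/, ejective —.
retroflex: plain /ʈ/, ejective —.
velar: plain —, ejective /kʼ/.
uvular: plain /q/, ejective /qʼ/.
Gaps, from front to back: bilabial lacks ejective (/pʼ/); retroflex lacks ejective (/ʈʼ/); velar lacks plain (/k/).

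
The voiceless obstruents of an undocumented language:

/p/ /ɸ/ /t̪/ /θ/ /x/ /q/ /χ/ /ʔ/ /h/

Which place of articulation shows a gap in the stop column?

bilabial: stop /p/, fricative /ɸ/.
dental: stop /t̪/, fricative /θ/.
velar: stop —, fricative /x/.
uvular: stop /q/, fricative /χ/.
glottal: stop /ʔ/, fricative /h/.
Every place of articulation has a stop member except velar, where /k/ would be expected.

velar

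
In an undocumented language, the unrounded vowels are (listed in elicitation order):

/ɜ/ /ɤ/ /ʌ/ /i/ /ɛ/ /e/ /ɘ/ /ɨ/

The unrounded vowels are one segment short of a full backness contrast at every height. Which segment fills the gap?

height            front     central   back    
high              i         ɨ         —       
high-mid          e         ɘ         ɤ       
low-mid           ɛ         ɜ         ʌ       
The high row has no back member, so the gap is the high back unrounded vowel /ɯ/.

/ɯ/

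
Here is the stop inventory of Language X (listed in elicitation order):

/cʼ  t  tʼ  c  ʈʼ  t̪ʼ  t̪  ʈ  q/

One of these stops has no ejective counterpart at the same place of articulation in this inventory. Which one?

/q/

Dental: /t̪/ ~ /t̪ʼ/
Alveolar: /t/ ~ /tʼ/
Retroflex: /ʈ/ ~ /ʈʼ/
Palatal: /c/ ~ /cʼ/
Uvular: only /q/ (plain); no ejective partner.
So /q/ is the unpaired segment.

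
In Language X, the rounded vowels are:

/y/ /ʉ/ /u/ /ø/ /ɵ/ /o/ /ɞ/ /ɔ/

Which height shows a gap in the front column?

low-mid

Front: /y/ (high), /ø/ (high-mid).
Central: /ʉ/ (high), /ɵ/ (high-mid), /ɞ/ (low-mid).
Back: /u/ (high), /o/ (high-mid), /ɔ/ (low-mid).
Every height has a front member except low-mid, where /œ/ would be expected.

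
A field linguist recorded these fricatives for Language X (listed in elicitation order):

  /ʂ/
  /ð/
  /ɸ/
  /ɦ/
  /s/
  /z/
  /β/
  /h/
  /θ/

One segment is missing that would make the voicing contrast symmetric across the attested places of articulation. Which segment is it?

place of articulation  voiceless  voiced  
bilabial          ɸ         β       
dental            θ         ð       
alveolar          s         z       
retroflex         ʂ         —       
glottal           h         ɦ       
The retroflex row has no voiced member, so the gap is the voiced retroflex fricative /ʐ/.

/ʐ/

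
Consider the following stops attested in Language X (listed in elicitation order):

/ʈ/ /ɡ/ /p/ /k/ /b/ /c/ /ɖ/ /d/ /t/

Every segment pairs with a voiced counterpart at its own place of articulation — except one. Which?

Bilabial: /p/ ~ /b/
Alveolar: /t/ ~ /d/
Retroflex: /ʈ/ ~ /ɖ/
Velar: /k/ ~ /ɡ/
Palatal: only /c/ (voiceless); no voiced partner.
So /c/ is the unpaired segment.

/c/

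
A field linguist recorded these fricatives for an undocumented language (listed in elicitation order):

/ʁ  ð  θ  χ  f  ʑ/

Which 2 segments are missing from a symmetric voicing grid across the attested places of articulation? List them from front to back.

Voiceless: /f/ (labiodental), /θ/ (dental), /χ/ (uvular).
Voiced: /ð/ (dental), /ʑ/ (alveolo-palatal), /ʁ/ (uvular).
Gaps, from front to back: labiodental lacks voiced (/v/); alveolo-palatal lacks voiceless (/ɕ/).

/v/, /ɕ/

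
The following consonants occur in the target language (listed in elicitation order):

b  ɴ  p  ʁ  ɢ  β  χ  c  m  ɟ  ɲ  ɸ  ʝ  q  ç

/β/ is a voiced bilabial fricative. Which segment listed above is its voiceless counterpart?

The voiceless counterpart is a voiceless bilabial fricative — in this inventory, /ɸ/.

/ɸ/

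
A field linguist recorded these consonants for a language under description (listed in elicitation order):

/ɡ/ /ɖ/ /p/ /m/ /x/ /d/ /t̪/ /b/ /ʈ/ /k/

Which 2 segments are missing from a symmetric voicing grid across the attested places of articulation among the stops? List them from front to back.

Voiceless: /p/ (bilabial), /t̪/ (dental), /ʈ/ (retroflex), /k/ (velar).
Voiced: /b/ (bilabial), /d/ (alveolar), /ɖ/ (retroflex), /ɡ/ (velar).
Gaps, from front to back: dental lacks voiced (/d̪/); alveolar lacks voiceless (/t/).

/d̪/, /t/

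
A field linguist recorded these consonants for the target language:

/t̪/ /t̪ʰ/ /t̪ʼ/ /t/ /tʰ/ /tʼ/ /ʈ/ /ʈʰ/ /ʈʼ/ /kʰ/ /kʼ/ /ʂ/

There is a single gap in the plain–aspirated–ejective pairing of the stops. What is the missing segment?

Plain: /t̪/ (dental), /t/ (alveolar), /ʈ/ (retroflex).
Aspirated: /t̪ʰ/ (dental), /tʰ/ (alveolar), /ʈʰ/ (retroflex), /kʰ/ (velar).
Ejective: /t̪ʼ/ (dental), /tʼ/ (alveolar), /ʈʼ/ (retroflex), /kʼ/ (velar).
The velar row has no plain member, so the gap is the plain velar stop /k/.

/k/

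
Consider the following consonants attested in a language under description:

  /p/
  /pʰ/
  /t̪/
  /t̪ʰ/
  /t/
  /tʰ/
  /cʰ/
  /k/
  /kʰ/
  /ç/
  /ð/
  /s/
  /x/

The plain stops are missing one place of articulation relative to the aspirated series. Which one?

place of articulation  plain     aspirated
bilabial          p         pʰ      
dental            t̪        t̪ʰ     
alveolar          t         tʰ      
palatal           —         cʰ      
velar             k         kʰ      
Every place of articulation has a plain member except palatal, where /c/ would be expected.

palatal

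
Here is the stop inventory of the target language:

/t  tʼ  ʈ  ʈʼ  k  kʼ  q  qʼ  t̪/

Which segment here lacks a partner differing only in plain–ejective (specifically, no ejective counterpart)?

Alveolar: /t/ ~ /tʼ/
Retroflex: /ʈ/ ~ /ʈʼ/
Velar: /k/ ~ /kʼ/
Uvular: /q/ ~ /qʼ/
Dental: only /t̪/ (plain); no ejective partner.
So /t̪/ is the unpaired segment.

/t̪/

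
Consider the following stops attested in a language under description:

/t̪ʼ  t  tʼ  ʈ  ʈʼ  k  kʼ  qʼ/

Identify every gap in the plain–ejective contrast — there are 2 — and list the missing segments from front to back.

place of articulation  plain     ejective
dental            —         t̪ʼ     
alveolar          t         tʼ      
retroflex         ʈ         ʈʼ      
velar             k         kʼ      
uvular            —         qʼ      
Gaps, from front to back: dental lacks plain (/t̪/); uvular lacks plain (/q/).

/t̪/, /q/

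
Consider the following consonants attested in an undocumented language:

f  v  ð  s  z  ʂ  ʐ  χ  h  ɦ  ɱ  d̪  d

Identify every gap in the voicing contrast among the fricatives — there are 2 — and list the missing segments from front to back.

/θ/, /ʁ/

labiodental: voiceless /f/, voiced /v/.
dental: voiceless —, voiced /ð/.
alveolar: voiceless /s/, voiced /z/.
retroflex: voiceless /ʂ/, voiced /ʐ/.
uvular: voiceless /χ/, voiced —.
glottal: voiceless /h/, voiced /ɦ/.
Gaps, from front to back: dental lacks voiceless (/θ/); uvular lacks voiced (/ʁ/).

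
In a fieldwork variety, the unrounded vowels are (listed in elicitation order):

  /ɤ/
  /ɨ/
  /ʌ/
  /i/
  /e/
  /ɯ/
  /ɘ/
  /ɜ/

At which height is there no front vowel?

high: front /i/, central /ɨ/, back /ɯ/.
high-mid: front /e/, central /ɘ/, back /ɤ/.
low-mid: front —, central /ɜ/, back /ʌ/.
Every height has a front member except low-mid, where /ɛ/ would be expected.

low-mid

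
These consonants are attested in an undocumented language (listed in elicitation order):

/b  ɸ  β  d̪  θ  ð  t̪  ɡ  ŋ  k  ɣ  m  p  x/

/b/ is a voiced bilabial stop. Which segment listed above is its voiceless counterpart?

/p/

The voiceless counterpart is a voiceless bilabial stop — in this inventory, /p/.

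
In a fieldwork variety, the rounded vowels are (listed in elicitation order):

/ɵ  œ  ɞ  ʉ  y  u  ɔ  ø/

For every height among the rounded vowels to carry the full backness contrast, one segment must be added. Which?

high: front /y/, central /ʉ/, back /u/.
high-mid: front /ø/, central /ɵ/, back —.
low-mid: front /œ/, central /ɞ/, back /ɔ/.
The high-mid row has no back member, so the gap is the high-mid back rounded vowel /o/.

/o/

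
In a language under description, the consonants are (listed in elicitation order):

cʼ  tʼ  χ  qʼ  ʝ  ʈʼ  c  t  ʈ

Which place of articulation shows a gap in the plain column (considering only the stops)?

Plain: /t/ (alveolar), /ʈ/ (retroflex), /c/ (palatal).
Ejective: /tʼ/ (alveolar), /ʈʼ/ (retroflex), /cʼ/ (palatal), /qʼ/ (uvular).
Every place of articulation has a plain member except uvular, where /q/ would be expected.

uvular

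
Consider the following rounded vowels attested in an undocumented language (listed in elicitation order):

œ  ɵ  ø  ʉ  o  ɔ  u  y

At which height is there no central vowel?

height            front     central   back    
high              y         ʉ         u       
high-mid          ø         ɵ         o       
low-mid           œ         —         ɔ       
Every height has a central member except low-mid, where /ɞ/ would be expected.

low-mid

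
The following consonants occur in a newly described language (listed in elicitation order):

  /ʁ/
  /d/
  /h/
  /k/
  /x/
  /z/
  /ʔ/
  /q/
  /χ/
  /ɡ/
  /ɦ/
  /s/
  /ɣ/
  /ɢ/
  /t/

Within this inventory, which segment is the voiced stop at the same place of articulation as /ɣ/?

/ɣ/ is a voiced velar fricative.
The voiced stop at the same place is a voiced velar stop — in this inventory, /ɡ/.

/ɡ/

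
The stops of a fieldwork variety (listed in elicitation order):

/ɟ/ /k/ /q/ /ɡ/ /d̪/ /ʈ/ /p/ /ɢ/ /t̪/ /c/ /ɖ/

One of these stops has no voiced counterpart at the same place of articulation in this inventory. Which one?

Dental: /t̪/ ~ /d̪/
Retroflex: /ʈ/ ~ /ɖ/
Palatal: /c/ ~ /ɟ/
Velar: /k/ ~ /ɡ/
Uvular: /q/ ~ /ɢ/
Bilabial: only /p/ (voiceless); no voiced partner.
So /p/ is the unpaired segment.

/p/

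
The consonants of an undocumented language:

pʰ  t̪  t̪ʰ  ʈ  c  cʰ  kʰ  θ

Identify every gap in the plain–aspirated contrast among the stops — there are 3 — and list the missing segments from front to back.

place of articulation  plain     aspirated
bilabial          —         pʰ      
dental            t̪        t̪ʰ     
retroflex         ʈ         —       
palatal           c         cʰ      
velar             —         kʰ      
Gaps, from front to back: bilabial lacks plain (/p/); retroflex lacks aspirated (/ʈʰ/); velar lacks plain (/k/).

/p/, /ʈʰ/, /k/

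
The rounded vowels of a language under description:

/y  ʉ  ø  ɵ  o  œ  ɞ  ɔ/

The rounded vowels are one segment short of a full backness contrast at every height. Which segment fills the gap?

high: front /y/, central /ʉ/, back —.
high-mid: front /ø/, central /ɵ/, back /o/.
low-mid: front /œ/, central /ɞ/, back /ɔ/.
The high row has no back member, so the gap is the high back rounded vowel /u/.

/u/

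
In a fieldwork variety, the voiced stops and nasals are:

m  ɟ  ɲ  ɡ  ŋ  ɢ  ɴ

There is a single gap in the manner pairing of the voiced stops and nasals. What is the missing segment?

/b/

bilabial: oral stop —, nasal /m/.
palatal: oral stop /ɟ/, nasal /ɲ/.
velar: oral stop /ɡ/, nasal /ŋ/.
uvular: oral stop /ɢ/, nasal /ɴ/.
The bilabial row has no oral stop member, so the gap is the bilabial oral stop /b/.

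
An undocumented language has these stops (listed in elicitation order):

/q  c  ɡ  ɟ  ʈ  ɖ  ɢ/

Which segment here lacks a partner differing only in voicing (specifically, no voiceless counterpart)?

Retroflex: /ʈ/ ~ /ɖ/
Palatal: /c/ ~ /ɟ/
Uvular: /q/ ~ /ɢ/
Velar: only /ɡ/ (voiced); no voiceless partner.
So /ɡ/ is the unpaired segment.

/ɡ/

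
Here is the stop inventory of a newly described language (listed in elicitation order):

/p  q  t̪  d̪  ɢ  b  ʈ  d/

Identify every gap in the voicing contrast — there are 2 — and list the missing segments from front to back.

/t/, /ɖ/

bilabial: voiceless /p/, voiced /b/.
dental: voiceless /t̪/, voiced /d̪/.
alveolar: voiceless —, voiced /d/.
retroflex: voiceless /ʈ/, voiced —.
uvular: voiceless /q/, voiced /ɢ/.
Gaps, from front to back: alveolar lacks voiceless (/t/); retroflex lacks voiced (/ɖ/).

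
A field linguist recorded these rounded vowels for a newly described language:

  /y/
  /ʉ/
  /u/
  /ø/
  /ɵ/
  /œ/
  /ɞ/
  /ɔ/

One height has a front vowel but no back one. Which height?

height            front     central   back    
high              y         ʉ         u       
high-mid          ø         ɵ         —       
low-mid           œ         ɞ         ɔ       
Every height has a back member except high-mid, where /o/ would be expected.

high-mid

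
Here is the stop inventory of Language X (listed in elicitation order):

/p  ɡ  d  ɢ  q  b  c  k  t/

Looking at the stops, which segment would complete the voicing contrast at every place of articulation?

bilabial: voiceless /p/, voiced /b/.
alveolar: voiceless /t/, voiced /d/.
palatal: voiceless /c/, voiced —.
velar: voiceless /k/, voiced /ɡ/.
uvular: voiceless /q/, voiced /ɢ/.
The palatal row has no voiced member, so the gap is the voiced palatal stop /ɟ/.

/ɟ/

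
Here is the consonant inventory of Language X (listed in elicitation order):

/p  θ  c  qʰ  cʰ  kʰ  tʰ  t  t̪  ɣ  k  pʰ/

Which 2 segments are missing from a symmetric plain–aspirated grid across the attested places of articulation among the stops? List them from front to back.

/t̪ʰ/, /q/

bilabial: plain /p/, aspirated /pʰ/.
dental: plain /t̪/, aspirated —.
alveolar: plain /t/, aspirated /tʰ/.
palatal: plain /c/, aspirated /cʰ/.
velar: plain /k/, aspirated /kʰ/.
uvular: plain —, aspirated /qʰ/.
Gaps, from front to back: dental lacks aspirated (/t̪ʰ/); uvular lacks plain (/q/).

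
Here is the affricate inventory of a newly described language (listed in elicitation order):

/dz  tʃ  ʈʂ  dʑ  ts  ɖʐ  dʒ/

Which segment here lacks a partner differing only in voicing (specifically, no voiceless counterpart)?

Alveolar: /ts/ ~ /dz/
Postalveolar: /tʃ/ ~ /dʒ/
Retroflex: /ʈʂ/ ~ /ɖʐ/
Alveolo-palatal: only /dʑ/ (voiced); no voiceless partner.
So /dʑ/ is the unpaired segment.

/dʑ/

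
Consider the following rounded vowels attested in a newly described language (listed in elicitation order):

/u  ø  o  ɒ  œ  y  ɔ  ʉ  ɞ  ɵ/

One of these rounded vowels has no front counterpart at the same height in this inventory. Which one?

High: /y/ ~ /ʉ/ ~ /u/
High-mid: /ø/ ~ /ɵ/ ~ /o/
Low-mid: /œ/ ~ /ɞ/ ~ /ɔ/
Low: only /ɒ/ (back); no front partner.
So /ɒ/ is the unpaired segment.

/ɒ/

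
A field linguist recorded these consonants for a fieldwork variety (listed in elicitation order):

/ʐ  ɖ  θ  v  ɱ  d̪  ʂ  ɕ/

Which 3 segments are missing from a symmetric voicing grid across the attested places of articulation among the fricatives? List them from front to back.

place of articulation  voiceless  voiced  
labiodental       —         v       
dental            θ         —       
retroflex         ʂ         ʐ       
alveolo-palatal   ɕ         —       
Gaps, from front to back: labiodental lacks voiceless (/f/); dental lacks voiced (/ð/); alveolo-palatal lacks voiced (/ʑ/).

/f/, /ð/, /ʑ/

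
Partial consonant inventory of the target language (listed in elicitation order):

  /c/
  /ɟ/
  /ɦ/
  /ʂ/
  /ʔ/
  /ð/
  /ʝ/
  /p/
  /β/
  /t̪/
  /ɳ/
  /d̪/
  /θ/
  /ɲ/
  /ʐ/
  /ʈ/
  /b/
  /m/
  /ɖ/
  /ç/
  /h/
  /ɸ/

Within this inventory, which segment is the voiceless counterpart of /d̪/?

/t̪/

/d̪/ is a voiced dental stop.
The voiceless counterpart is a voiceless dental stop — in this inventory, /t̪/.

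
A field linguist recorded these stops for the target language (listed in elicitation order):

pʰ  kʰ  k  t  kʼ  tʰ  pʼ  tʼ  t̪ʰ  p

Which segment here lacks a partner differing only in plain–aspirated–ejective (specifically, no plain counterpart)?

Bilabial: /p/ ~ /pʰ/ ~ /pʼ/
Alveolar: /t/ ~ /tʰ/ ~ /tʼ/
Velar: /k/ ~ /kʰ/ ~ /kʼ/
Dental: only /t̪ʰ/ (aspirated); no plain partner.
So /t̪ʰ/ is the unpaired segment.

/t̪ʰ/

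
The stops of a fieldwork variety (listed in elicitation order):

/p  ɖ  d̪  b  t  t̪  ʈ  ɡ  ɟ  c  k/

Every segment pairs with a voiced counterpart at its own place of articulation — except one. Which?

Bilabial: /p/ ~ /b/
Dental: /t̪/ ~ /d̪/
Retroflex: /ʈ/ ~ /ɖ/
Palatal: /c/ ~ /ɟ/
Velar: /k/ ~ /ɡ/
Alveolar: only /t/ (voiceless); no voiced partner.
So /t/ is the unpaired segment.

/t/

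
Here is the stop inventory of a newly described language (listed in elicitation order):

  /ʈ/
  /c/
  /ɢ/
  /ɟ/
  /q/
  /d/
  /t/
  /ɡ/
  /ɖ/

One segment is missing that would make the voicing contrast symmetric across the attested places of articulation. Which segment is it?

/k/

Voiceless: /t/ (alveolar), /ʈ/ (retroflex), /c/ (palatal), /q/ (uvular).
Voiced: /d/ (alveolar), /ɖ/ (retroflex), /ɟ/ (palatal), /ɡ/ (velar), /ɢ/ (uvular).
The velar row has no voiceless member, so the gap is the voiceless velar stop /k/.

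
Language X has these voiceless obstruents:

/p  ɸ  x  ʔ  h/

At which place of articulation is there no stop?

Stop: /p/ (bilabial), /ʔ/ (glottal).
Fricative: /ɸ/ (bilabial), /x/ (velar), /h/ (glottal).
Every place of articulation has a stop member except velar, where /k/ would be expected.

velar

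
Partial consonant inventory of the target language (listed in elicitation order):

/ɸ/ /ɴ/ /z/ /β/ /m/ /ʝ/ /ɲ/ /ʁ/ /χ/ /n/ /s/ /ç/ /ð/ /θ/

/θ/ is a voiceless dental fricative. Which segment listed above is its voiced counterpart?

/ð/

The voiced counterpart is a voiced dental fricative — in this inventory, /ð/.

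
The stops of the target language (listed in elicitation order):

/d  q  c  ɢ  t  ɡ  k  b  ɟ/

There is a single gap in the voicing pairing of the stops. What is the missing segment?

Voiceless: /t/ (alveolar), /c/ (palatal), /k/ (velar), /q/ (uvular).
Voiced: /b/ (bilabial), /d/ (alveolar), /ɟ/ (palatal), /ɡ/ (velar), /ɢ/ (uvular).
The bilabial row has no voiceless member, so the gap is the voiceless bilabial stop /p/.

/p/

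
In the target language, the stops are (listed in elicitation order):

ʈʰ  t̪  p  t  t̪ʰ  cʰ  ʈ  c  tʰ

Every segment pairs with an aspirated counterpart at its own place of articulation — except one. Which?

Dental: /t̪/ ~ /t̪ʰ/
Alveolar: /t/ ~ /tʰ/
Retroflex: /ʈ/ ~ /ʈʰ/
Palatal: /c/ ~ /cʰ/
Bilabial: only /p/ (plain); no aspirated partner.
So /p/ is the unpaired segment.

/p/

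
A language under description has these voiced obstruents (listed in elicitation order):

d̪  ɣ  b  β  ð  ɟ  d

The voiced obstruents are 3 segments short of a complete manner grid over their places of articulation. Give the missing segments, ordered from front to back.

/z/, /ʝ/, /ɡ/

place of articulation  stop      fricative
bilabial          b         β       
dental            d̪        ð       
alveolar          d         —       
palatal           ɟ         —       
velar             —         ɣ       
Gaps, from front to back: alveolar lacks fricative (/z/); palatal lacks fricative (/ʝ/); velar lacks stop (/ɡ/).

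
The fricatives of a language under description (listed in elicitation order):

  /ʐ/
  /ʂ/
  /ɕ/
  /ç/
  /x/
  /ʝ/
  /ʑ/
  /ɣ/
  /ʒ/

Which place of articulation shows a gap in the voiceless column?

Voiceless: /ʂ/ (retroflex), /ɕ/ (alveolo-palatal), /ç/ (palatal), /x/ (velar).
Voiced: /ʒ/ (postalveolar), /ʐ/ (retroflex), /ʑ/ (alveolo-palatal), /ʝ/ (palatal), /ɣ/ (velar).
Every place of articulation has a voiceless member except postalveolar, where /ʃ/ would be expected.

postalveolar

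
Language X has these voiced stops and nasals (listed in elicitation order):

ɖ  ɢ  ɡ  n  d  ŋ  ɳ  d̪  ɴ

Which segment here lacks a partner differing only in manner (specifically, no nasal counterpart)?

Alveolar: /d/ ~ /n/
Retroflex: /ɖ/ ~ /ɳ/
Velar: /ɡ/ ~ /ŋ/
Uvular: /ɢ/ ~ /ɴ/
Dental: only /d̪/ (oral stop); no nasal partner.
So /d̪/ is the unpaired segment.

/d̪/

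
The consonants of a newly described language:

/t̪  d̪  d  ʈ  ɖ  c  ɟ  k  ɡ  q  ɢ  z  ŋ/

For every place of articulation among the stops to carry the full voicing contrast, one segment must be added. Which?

place of articulation  voiceless  voiced  
dental            t̪        d̪      
alveolar          —         d       
retroflex         ʈ         ɖ       
palatal           c         ɟ       
velar             k         ɡ       
uvular            q         ɢ       
The alveolar row has no voiceless member, so the gap is the voiceless alveolar stop /t/.

/t/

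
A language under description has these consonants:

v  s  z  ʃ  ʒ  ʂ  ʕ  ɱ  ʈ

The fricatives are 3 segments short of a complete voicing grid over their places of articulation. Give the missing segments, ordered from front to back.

place of articulation  voiceless  voiced  
labiodental       —         v       
alveolar          s         z       
postalveolar      ʃ         ʒ       
retroflex         ʂ         —       
pharyngeal        —         ʕ       
Gaps, from front to back: labiodental lacks voiceless (/f/); retroflex lacks voiced (/ʐ/); pharyngeal lacks voiceless (/ħ/).

/f/, /ʐ/, /ħ/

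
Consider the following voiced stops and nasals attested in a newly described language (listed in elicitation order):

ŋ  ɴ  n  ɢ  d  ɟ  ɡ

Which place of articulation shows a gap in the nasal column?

alveolar: oral stop /d/, nasal /n/.
palatal: oral stop /ɟ/, nasal —.
velar: oral stop /ɡ/, nasal /ŋ/.
uvular: oral stop /ɢ/, nasal /ɴ/.
Every place of articulation has a nasal member except palatal, where /ɲ/ would be expected.

palatal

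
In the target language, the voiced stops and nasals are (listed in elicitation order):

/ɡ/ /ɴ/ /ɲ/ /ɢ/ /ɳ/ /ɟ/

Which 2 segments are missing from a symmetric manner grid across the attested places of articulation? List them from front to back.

retroflex: oral stop —, nasal /ɳ/.
palatal: oral stop /ɟ/, nasal /ɲ/.
velar: oral stop /ɡ/, nasal —.
uvular: oral stop /ɢ/, nasal /ɴ/.
Gaps, from front to back: retroflex lacks oral stop (/ɖ/); velar lacks nasal (/ŋ/).

/ɖ/, /ŋ/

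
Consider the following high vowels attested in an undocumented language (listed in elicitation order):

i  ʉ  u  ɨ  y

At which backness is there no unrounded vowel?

front: unrounded /i/, rounded /y/.
central: unrounded /ɨ/, rounded /ʉ/.
back: unrounded —, rounded /u/.
Every backness has an unrounded member except back, where /ɯ/ would be expected.

back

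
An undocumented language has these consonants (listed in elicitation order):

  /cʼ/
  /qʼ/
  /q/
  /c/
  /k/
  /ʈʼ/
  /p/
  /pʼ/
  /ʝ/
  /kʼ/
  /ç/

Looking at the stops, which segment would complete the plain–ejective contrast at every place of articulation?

bilabial: plain /p/, ejective /pʼ/.
retroflex: plain —, ejective /ʈʼ/.
palatal: plain /c/, ejective /cʼ/.
velar: plain /k/, ejective /kʼ/.
uvular: plain /q/, ejective /qʼ/.
The retroflex row has no plain member, so the gap is the plain retroflex stop /ʈ/.

/ʈ/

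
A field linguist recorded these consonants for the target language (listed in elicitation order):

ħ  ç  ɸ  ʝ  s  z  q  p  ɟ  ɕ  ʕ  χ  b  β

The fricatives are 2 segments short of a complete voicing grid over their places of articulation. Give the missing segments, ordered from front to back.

/ʑ/, /ʁ/

place of articulation  voiceless  voiced  
bilabial          ɸ         β       
alveolar          s         z       
alveolo-palatal   ɕ         —       
palatal           ç         ʝ       
uvular            χ         —       
pharyngeal        ħ         ʕ       
Gaps, from front to back: alveolo-palatal lacks voiced (/ʑ/); uvular lacks voiced (/ʁ/).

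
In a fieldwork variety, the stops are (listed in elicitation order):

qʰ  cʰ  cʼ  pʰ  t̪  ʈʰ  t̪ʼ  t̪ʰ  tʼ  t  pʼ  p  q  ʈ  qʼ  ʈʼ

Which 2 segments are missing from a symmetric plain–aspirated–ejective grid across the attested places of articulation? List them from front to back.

/tʰ/, /c/

bilabial: plain /p/, aspirated /pʰ/, ejective /pʼ/.
dental: plain /t̪/, aspirated /t̪ʰ/, ejective /t̪ʼ/.
alveolar: plain /t/, aspirated —, ejective /tʼ/.
retroflex: plain /ʈ/, aspirated /ʈʰ/, ejective /ʈʼ/.
palatal: plain —, aspirated /cʰ/, ejective /cʼ/.
uvular: plain /q/, aspirated /qʰ/, ejective /qʼ/.
Gaps, from front to back: alveolar lacks aspirated (/tʰ/); palatal lacks plain (/c/).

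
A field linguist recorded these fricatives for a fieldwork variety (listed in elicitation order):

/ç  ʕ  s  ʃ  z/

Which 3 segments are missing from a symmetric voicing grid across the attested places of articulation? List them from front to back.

place of articulation  voiceless  voiced  
alveolar          s         z       
postalveolar      ʃ         —       
palatal           ç         —       
pharyngeal        —         ʕ       
Gaps, from front to back: postalveolar lacks voiced (/ʒ/); palatal lacks voiced (/ʝ/); pharyngeal lacks voiceless (/ħ/).

/ʒ/, /ʝ/, /ħ/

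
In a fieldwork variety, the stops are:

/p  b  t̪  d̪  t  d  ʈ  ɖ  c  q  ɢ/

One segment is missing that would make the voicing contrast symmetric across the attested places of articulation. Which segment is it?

/ɟ/

Voiceless: /p/ (bilabial), /t̪/ (dental), /t/ (alveolar), /ʈ/ (retroflex), /c/ (palatal), /q/ (uvular).
Voiced: /b/ (bilabial), /d̪/ (dental), /d/ (alveolar), /ɖ/ (retroflex), /ɢ/ (uvular).
The palatal row has no voiced member, so the gap is the voiced palatal stop /ɟ/.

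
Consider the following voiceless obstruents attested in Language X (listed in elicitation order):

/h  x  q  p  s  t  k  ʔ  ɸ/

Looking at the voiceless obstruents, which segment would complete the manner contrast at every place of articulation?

/χ/

Stop: /p/ (bilabial), /t/ (alveolar), /k/ (velar), /q/ (uvular), /ʔ/ (glottal).
Fricative: /ɸ/ (bilabial), /s/ (alveolar), /x/ (velar), /h/ (glottal).
The uvular row has no fricative member, so the gap is the uvular fricative /χ/.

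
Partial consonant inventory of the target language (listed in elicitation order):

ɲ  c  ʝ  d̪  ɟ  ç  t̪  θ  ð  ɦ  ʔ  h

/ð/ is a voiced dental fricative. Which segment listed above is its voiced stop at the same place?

The voiced stop at the same place is a voiced dental stop — in this inventory, /d̪/.

/d̪/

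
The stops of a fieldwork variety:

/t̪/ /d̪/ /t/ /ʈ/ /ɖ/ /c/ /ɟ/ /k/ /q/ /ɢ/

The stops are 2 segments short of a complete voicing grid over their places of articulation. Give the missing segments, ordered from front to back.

/d/, /ɡ/

dental: voiceless /t̪/, voiced /d̪/.
alveolar: voiceless /t/, voiced —.
retroflex: voiceless /ʈ/, voiced /ɖ/.
palatal: voiceless /c/, voiced /ɟ/.
velar: voiceless /k/, voiced —.
uvular: voiceless /q/, voiced /ɢ/.
Gaps, from front to back: alveolar lacks voiced (/d/); velar lacks voiced (/ɡ/).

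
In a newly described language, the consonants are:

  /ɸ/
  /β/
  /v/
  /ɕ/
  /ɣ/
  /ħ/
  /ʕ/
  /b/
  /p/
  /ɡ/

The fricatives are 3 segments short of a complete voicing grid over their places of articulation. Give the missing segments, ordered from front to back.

bilabial: voiceless /ɸ/, voiced /β/.
labiodental: voiceless —, voiced /v/.
alveolo-palatal: voiceless /ɕ/, voiced —.
velar: voiceless —, voiced /ɣ/.
pharyngeal: voiceless /ħ/, voiced /ʕ/.
Gaps, from front to back: labiodental lacks voiceless (/f/); alveolo-palatal lacks voiced (/ʑ/); velar lacks voiceless (/x/).

/f/, /ʑ/, /x/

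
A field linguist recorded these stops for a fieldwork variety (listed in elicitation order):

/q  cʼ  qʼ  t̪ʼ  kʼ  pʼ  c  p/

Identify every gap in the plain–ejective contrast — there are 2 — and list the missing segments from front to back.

/t̪/, /k/

Plain: /p/ (bilabial), /c/ (palatal), /q/ (uvular).
Ejective: /pʼ/ (bilabial), /t̪ʼ/ (dental), /cʼ/ (palatal), /kʼ/ (velar), /qʼ/ (uvular).
Gaps, from front to back: dental lacks plain (/t̪/); velar lacks plain (/k/).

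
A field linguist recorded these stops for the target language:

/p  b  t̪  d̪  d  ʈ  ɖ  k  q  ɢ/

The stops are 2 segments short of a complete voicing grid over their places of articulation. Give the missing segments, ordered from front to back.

/t/, /ɡ/

Voiceless: /p/ (bilabial), /t̪/ (dental), /ʈ/ (retroflex), /k/ (velar), /q/ (uvular).
Voiced: /b/ (bilabial), /d̪/ (dental), /d/ (alveolar), /ɖ/ (retroflex), /ɢ/ (uvular).
Gaps, from front to back: alveolar lacks voiceless (/t/); velar lacks voiced (/ɡ/).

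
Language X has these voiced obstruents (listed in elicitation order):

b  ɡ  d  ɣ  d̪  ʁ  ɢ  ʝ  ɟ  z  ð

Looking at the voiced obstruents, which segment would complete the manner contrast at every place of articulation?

/β/

bilabial: stop /b/, fricative —.
dental: stop /d̪/, fricative /ð/.
alveolar: stop /d/, fricative /z/.
palatal: stop /ɟ/, fricative /ʝ/.
velar: stop /ɡ/, fricative /ɣ/.
uvular: stop /ɢ/, fricative /ʁ/.
The bilabial row has no fricative member, so the gap is the bilabial fricative /β/.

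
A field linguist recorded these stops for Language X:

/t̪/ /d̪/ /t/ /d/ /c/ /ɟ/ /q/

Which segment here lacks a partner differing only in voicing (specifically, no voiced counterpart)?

Dental: /t̪/ ~ /d̪/
Alveolar: /t/ ~ /d/
Palatal: /c/ ~ /ɟ/
Uvular: only /q/ (voiceless); no voiced partner.
So /q/ is the unpaired segment.

/q/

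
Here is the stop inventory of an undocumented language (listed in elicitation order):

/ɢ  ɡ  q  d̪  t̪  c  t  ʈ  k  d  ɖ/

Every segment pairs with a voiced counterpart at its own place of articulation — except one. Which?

Dental: /t̪/ ~ /d̪/
Alveolar: /t/ ~ /d/
Retroflex: /ʈ/ ~ /ɖ/
Velar: /k/ ~ /ɡ/
Uvular: /q/ ~ /ɢ/
Palatal: only /c/ (voiceless); no voiced partner.
So /c/ is the unpaired segment.

/c/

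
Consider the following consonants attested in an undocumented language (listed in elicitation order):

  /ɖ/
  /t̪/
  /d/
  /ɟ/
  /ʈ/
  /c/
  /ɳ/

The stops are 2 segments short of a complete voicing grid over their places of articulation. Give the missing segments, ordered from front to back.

/d̪/, /t/

place of articulation  voiceless  voiced  
dental            t̪        —       
alveolar          —         d       
retroflex         ʈ         ɖ       
palatal           c         ɟ       
Gaps, from front to back: dental lacks voiced (/d̪/); alveolar lacks voiceless (/t/).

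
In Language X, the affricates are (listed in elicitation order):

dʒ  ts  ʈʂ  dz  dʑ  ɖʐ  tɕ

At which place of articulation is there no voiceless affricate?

postalveolar

alveolar: voiceless /ts/, voiced /dz/.
postalveolar: voiceless —, voiced /dʒ/.
retroflex: voiceless /ʈʂ/, voiced /ɖʐ/.
alveolo-palatal: voiceless /tɕ/, voiced /dʑ/.
Every place of articulation has a voiceless member except postalveolar, where /tʃ/ would be expected.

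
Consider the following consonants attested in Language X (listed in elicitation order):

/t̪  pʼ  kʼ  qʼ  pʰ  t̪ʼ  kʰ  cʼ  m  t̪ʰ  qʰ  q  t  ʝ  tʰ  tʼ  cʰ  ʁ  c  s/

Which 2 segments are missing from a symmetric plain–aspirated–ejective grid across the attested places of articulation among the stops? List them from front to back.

/p/, /k/

bilabial: plain —, aspirated /pʰ/, ejective /pʼ/.
dental: plain /t̪/, aspirated /t̪ʰ/, ejective /t̪ʼ/.
alveolar: plain /t/, aspirated /tʰ/, ejective /tʼ/.
palatal: plain /c/, aspirated /cʰ/, ejective /cʼ/.
velar: plain —, aspirated /kʰ/, ejective /kʼ/.
uvular: plain /q/, aspirated /qʰ/, ejective /qʼ/.
Gaps, from front to back: bilabial lacks plain (/p/); velar lacks plain (/k/).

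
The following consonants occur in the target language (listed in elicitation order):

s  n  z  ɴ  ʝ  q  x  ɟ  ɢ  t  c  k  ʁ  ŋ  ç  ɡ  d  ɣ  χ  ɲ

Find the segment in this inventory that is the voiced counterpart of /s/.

/z/

/s/ is a voiceless alveolar fricative.
The voiced counterpart is a voiced alveolar fricative — in this inventory, /z/.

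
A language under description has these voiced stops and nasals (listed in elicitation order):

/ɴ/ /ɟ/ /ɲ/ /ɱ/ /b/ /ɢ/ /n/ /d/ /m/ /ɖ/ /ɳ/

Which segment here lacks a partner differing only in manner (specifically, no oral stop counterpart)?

Bilabial: /b/ ~ /m/
Alveolar: /d/ ~ /n/
Retroflex: /ɖ/ ~ /ɳ/
Palatal: /ɟ/ ~ /ɲ/
Uvular: /ɢ/ ~ /ɴ/
Labiodental: only /ɱ/ (nasal); no oral stop partner.
So /ɱ/ is the unpaired segment.

/ɱ/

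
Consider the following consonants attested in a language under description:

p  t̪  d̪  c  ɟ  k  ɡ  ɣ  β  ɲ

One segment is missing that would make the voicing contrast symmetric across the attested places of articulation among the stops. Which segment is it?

Voiceless: /p/ (bilabial), /t̪/ (dental), /c/ (palatal), /k/ (velar).
Voiced: /d̪/ (dental), /ɟ/ (palatal), /ɡ/ (velar).
The bilabial row has no voiced member, so the gap is the voiced bilabial stop /b/.

/b/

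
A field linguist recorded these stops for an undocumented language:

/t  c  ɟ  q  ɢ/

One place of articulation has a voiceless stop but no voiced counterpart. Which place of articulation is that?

alveolar

alveolar: voiceless /t/, voiced —.
palatal: voiceless /c/, voiced /ɟ/.
uvular: voiceless /q/, voiced /ɢ/.
Every place of articulation has a voiced member except alveolar, where /d/ would be expected.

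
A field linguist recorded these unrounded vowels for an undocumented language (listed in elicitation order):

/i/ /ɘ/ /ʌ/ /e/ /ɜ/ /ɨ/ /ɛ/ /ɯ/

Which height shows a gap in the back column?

height            front     central   back    
high              i         ɨ         ɯ       
high-mid          e         ɘ         —       
low-mid           ɛ         ɜ         ʌ       
Every height has a back member except high-mid, where /ɤ/ would be expected.

high-mid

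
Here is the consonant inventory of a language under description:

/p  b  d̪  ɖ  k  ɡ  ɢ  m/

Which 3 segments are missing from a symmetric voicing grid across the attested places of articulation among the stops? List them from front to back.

/t̪/, /ʈ/, /q/

place of articulation  voiceless  voiced  
bilabial          p         b       
dental            —         d̪      
retroflex         —         ɖ       
velar             k         ɡ       
uvular            —         ɢ       
Gaps, from front to back: dental lacks voiceless (/t̪/); retroflex lacks voiceless (/ʈ/); uvular lacks voiceless (/q/).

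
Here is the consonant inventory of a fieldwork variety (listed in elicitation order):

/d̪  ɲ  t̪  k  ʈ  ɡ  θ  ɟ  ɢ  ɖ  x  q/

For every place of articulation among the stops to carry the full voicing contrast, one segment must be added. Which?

Voiceless: /t̪/ (dental), /ʈ/ (retroflex), /k/ (velar), /q/ (uvular).
Voiced: /d̪/ (dental), /ɖ/ (retroflex), /ɟ/ (palatal), /ɡ/ (velar), /ɢ/ (uvular).
The palatal row has no voiceless member, so the gap is the voiceless palatal stop /c/.

/c/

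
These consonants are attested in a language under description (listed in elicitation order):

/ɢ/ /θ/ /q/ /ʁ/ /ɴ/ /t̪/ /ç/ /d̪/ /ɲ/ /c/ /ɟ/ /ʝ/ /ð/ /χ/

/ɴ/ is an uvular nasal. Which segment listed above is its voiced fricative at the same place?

/ʁ/

The voiced fricative at the same place is a voiced uvular fricative — in this inventory, /ʁ/.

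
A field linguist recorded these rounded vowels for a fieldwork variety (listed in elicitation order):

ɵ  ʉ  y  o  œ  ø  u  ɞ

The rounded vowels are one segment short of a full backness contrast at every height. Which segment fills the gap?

/ɔ/

height            front     central   back    
high              y         ʉ         u       
high-mid          ø         ɵ         o       
low-mid           œ         ɞ         —       
The low-mid row has no back member, so the gap is the low-mid back rounded vowel /ɔ/.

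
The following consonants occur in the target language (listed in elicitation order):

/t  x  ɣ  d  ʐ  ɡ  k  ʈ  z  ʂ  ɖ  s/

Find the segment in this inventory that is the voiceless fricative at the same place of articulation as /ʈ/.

/ʂ/

/ʈ/ is a voiceless retroflex stop.
The voiceless fricative at the same place is a voiceless retroflex fricative — in this inventory, /ʂ/.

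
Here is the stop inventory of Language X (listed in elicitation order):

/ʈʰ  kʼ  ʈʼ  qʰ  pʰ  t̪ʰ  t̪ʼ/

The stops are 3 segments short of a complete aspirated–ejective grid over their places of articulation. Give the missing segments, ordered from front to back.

/pʼ/, /kʰ/, /qʼ/

bilabial: aspirated /pʰ/, ejective —.
dental: aspirated /t̪ʰ/, ejective /t̪ʼ/.
retroflex: aspirated /ʈʰ/, ejective /ʈʼ/.
velar: aspirated —, ejective /kʼ/.
uvular: aspirated /qʰ/, ejective —.
Gaps, from front to back: bilabial lacks ejective (/pʼ/); velar lacks aspirated (/kʰ/); uvular lacks ejective (/qʼ/).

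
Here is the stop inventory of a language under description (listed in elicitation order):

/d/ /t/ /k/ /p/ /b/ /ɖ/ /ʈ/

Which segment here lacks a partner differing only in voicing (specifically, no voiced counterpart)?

Bilabial: /p/ ~ /b/
Alveolar: /t/ ~ /d/
Retroflex: /ʈ/ ~ /ɖ/
Velar: only /k/ (voiceless); no voiced partner.
So /k/ is the unpaired segment.

/k/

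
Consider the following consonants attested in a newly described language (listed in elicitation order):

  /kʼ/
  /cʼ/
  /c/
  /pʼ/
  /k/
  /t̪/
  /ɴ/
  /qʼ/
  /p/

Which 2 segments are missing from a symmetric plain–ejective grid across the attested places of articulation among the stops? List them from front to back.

bilabial: plain /p/, ejective /pʼ/.
dental: plain /t̪/, ejective —.
palatal: plain /c/, ejective /cʼ/.
velar: plain /k/, ejective /kʼ/.
uvular: plain —, ejective /qʼ/.
Gaps, from front to back: dental lacks ejective (/t̪ʼ/); uvular lacks plain (/q/).

/t̪ʼ/, /q/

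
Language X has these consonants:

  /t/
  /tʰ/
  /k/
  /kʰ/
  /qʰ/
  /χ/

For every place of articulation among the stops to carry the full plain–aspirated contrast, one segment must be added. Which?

place of articulation  plain     aspirated
alveolar          t         tʰ      
velar             k         kʰ      
uvular            —         qʰ      
The uvular row has no plain member, so the gap is the plain uvular stop /q/.

/q/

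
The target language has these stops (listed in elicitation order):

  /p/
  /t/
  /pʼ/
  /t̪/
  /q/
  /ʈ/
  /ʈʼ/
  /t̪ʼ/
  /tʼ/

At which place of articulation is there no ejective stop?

bilabial: plain /p/, ejective /pʼ/.
dental: plain /t̪/, ejective /t̪ʼ/.
alveolar: plain /t/, ejective /tʼ/.
retroflex: plain /ʈ/, ejective /ʈʼ/.
uvular: plain /q/, ejective —.
Every place of articulation has an ejective member except uvular, where /qʼ/ would be expected.

uvular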